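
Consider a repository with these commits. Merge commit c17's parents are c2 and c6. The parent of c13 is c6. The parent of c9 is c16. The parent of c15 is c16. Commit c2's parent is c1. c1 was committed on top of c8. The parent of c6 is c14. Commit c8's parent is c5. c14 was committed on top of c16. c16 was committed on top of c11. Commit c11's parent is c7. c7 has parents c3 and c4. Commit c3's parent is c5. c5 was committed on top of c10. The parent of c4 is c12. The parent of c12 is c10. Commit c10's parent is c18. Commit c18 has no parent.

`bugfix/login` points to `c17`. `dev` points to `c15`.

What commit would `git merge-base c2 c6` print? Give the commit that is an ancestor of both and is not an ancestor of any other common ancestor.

c5

Ancestors of c2: {c1, c10, c18, c2, c5, c8}.
Ancestors of c6: {c10, c11, c12, c14, c16, c18, c3, c4, c5, c6, c7}.
Common ancestors: {c10, c18, c5}.
Among these, c5 is not an ancestor of any other common ancestor — it is the merge base.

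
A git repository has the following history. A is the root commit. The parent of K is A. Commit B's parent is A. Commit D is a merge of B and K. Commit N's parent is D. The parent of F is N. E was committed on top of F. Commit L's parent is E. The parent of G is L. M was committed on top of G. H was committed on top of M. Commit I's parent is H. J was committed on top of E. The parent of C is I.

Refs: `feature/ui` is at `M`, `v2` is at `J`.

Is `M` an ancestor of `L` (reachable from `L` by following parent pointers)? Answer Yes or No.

Ancestors of L: {A, B, D, E, F, K, L, N}.
M is not in that set, so it is not an ancestor of L.

No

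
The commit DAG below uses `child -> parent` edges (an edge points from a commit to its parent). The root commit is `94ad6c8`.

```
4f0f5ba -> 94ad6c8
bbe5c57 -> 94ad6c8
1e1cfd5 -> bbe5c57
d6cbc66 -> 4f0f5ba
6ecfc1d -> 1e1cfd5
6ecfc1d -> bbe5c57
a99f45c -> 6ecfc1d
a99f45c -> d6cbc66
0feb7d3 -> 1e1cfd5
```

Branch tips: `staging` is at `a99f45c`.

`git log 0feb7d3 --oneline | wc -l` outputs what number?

4

Walking parent pointers from 0feb7d3: reachable set = {0feb7d3, 1e1cfd5, 94ad6c8, bbe5c57}.
That is 4 commits.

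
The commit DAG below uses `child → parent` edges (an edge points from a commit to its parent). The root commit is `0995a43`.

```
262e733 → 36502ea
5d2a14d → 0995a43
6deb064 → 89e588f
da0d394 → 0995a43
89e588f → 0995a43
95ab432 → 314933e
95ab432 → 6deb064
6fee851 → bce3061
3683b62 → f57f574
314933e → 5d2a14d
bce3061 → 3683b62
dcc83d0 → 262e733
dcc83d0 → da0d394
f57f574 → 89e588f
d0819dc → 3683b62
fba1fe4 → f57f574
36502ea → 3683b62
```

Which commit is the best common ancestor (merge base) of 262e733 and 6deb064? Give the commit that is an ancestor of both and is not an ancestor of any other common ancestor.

89e588f

Ancestors of 262e733: {0995a43, 262e733, 36502ea, 3683b62, 89e588f, f57f574}.
Ancestors of 6deb064: {0995a43, 6deb064, 89e588f}.
Common ancestors: {0995a43, 89e588f}.
Among these, 89e588f is not an ancestor of any other common ancestor — it is the merge base.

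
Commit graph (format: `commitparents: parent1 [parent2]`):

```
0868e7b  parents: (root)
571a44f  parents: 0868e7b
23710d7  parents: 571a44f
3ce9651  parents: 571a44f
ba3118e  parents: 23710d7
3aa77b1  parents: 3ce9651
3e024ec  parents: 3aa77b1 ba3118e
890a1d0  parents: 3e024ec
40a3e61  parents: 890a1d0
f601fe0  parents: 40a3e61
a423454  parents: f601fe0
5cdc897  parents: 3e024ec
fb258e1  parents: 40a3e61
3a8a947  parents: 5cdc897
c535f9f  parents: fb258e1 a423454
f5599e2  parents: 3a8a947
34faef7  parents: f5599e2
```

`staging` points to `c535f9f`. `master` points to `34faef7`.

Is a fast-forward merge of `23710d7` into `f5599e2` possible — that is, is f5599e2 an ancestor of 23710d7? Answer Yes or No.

No

A fast-forward from f5599e2 to 23710d7 is possible iff f5599e2 is an ancestor of 23710d7.
Ancestors of 23710d7: {0868e7b, 23710d7, 571a44f}.
f5599e2 is not among them, so fast-forward is not possible.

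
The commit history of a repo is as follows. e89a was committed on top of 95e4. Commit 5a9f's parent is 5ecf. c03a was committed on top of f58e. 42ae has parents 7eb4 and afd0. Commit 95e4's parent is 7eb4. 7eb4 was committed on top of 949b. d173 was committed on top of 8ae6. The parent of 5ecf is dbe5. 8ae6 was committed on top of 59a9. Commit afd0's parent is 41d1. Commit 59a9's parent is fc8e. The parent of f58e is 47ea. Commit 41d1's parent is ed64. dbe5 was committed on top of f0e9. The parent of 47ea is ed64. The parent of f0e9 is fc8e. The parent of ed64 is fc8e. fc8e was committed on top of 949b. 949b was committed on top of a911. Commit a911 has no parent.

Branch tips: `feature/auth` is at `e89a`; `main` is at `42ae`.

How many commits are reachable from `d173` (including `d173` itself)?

Walking parent pointers from d173: reachable set = {59a9, 8ae6, 949b, a911, d173, fc8e}.
That is 6 commits.

6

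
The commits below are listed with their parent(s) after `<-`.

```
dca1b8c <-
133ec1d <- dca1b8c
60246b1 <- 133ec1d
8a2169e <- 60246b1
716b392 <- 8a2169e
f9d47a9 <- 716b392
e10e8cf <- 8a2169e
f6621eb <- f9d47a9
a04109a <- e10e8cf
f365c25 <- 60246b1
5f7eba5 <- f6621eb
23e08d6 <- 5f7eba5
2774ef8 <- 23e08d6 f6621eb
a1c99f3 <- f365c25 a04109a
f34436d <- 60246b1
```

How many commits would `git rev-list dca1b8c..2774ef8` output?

Reachable from 2774ef8: {133ec1d, 23e08d6, 2774ef8, 5f7eba5, 60246b1, 716b392, 8a2169e, dca1b8c, f6621eb, f9d47a9}.
Reachable from dca1b8c: {dca1b8c}.
In 2774ef8's history but not dca1b8c's: {133ec1d, 23e08d6, 2774ef8, 5f7eba5, 60246b1, 716b392, 8a2169e, f6621eb, f9d47a9} — 9 commits.

9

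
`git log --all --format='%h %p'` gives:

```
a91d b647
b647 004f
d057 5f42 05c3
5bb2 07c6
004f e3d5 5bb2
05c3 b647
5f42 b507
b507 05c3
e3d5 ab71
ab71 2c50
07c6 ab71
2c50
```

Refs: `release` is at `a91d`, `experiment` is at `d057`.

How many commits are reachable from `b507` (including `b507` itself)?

Walking parent pointers from b507: reachable set = {004f, 05c3, 07c6, 2c50, 5bb2, ab71, b507, b647, e3d5}.
That is 9 commits.

9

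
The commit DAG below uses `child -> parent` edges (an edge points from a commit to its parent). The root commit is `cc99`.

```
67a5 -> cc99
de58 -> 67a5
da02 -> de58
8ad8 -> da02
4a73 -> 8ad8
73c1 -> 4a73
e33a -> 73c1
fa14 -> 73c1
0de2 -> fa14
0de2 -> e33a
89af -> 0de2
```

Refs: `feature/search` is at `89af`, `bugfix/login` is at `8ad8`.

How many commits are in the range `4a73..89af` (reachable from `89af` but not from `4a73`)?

Reachable from 89af: {0de2, 4a73, 67a5, 73c1, 89af, 8ad8, cc99, da02, de58, e33a, fa14}.
Reachable from 4a73: {4a73, 67a5, 8ad8, cc99, da02, de58}.
In 89af's history but not 4a73's: {0de2, 73c1, 89af, e33a, fa14} — 5 commits.

5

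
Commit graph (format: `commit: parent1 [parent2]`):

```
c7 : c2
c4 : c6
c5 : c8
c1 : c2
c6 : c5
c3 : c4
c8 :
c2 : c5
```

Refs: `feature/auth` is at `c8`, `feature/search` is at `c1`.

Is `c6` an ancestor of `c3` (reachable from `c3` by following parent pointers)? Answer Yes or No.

Yes

Ancestors of c3 (commits reachable by following parents): {c3, c4, c5, c6, c8}.
c6 is in that set, so it is an ancestor of c3.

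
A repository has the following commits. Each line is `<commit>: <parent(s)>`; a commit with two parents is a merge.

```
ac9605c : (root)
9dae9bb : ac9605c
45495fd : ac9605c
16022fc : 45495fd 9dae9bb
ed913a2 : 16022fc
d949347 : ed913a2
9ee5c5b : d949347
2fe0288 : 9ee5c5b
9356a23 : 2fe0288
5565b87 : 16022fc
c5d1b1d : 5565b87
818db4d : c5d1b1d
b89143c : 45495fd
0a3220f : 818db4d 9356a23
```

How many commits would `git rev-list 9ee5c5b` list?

7

Walking parent pointers from 9ee5c5b: reachable set = {16022fc, 45495fd, 9dae9bb, 9ee5c5b, ac9605c, d949347, ed913a2}.
That is 7 commits.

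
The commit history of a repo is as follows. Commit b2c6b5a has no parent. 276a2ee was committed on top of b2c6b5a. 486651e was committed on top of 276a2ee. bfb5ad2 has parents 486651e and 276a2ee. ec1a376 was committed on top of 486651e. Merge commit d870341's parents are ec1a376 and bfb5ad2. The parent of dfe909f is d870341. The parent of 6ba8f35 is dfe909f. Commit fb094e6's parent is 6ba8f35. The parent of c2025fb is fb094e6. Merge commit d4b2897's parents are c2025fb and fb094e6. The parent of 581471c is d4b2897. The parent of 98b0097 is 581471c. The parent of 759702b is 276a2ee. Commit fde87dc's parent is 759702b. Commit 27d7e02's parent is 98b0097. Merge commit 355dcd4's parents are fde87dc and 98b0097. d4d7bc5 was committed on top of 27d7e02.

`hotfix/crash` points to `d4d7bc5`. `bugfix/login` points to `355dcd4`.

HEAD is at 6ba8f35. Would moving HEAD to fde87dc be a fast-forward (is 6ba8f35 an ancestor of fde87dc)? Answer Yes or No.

A fast-forward from 6ba8f35 to fde87dc is possible iff 6ba8f35 is an ancestor of fde87dc.
Ancestors of fde87dc: {276a2ee, 759702b, b2c6b5a, fde87dc}.
6ba8f35 is not among them, so fast-forward is not possible.

No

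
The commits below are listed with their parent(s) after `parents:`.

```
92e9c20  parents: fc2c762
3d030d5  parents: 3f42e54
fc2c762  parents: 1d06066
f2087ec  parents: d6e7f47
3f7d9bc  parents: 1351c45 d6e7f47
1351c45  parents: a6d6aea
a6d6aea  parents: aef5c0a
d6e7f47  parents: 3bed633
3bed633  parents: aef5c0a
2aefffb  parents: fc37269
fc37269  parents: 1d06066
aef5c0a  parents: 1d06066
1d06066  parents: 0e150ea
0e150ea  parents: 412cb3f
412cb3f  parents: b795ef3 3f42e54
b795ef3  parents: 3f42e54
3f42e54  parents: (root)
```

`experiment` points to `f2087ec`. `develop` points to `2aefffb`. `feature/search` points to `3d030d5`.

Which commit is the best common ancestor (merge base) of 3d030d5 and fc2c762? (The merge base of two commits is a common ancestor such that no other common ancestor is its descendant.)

3f42e54

Ancestors of 3d030d5: {3d030d5, 3f42e54}.
Ancestors of fc2c762: {0e150ea, 1d06066, 3f42e54, 412cb3f, b795ef3, fc2c762}.
Common ancestors: {3f42e54}.
The only common ancestor is 3f42e54, so it is the merge base.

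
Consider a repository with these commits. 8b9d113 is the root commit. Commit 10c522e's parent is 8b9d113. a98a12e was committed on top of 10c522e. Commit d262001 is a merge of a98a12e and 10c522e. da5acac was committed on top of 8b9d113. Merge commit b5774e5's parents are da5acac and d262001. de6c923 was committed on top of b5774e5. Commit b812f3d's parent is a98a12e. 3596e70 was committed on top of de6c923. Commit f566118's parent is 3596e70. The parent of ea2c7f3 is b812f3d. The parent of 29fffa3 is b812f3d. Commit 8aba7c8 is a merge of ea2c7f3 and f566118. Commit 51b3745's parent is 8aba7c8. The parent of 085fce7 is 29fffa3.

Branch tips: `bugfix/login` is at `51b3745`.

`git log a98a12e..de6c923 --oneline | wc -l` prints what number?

4

Reachable from de6c923: {10c522e, 8b9d113, a98a12e, b5774e5, d262001, da5acac, de6c923}.
Reachable from a98a12e: {10c522e, 8b9d113, a98a12e}.
In de6c923's history but not a98a12e's: {b5774e5, d262001, da5acac, de6c923} — 4 commits.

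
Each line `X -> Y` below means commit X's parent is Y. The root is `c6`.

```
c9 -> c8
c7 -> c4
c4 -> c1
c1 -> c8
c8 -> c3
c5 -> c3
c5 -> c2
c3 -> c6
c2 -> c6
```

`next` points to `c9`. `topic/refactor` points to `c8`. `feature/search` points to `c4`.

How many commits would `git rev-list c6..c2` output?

Reachable from c2: {c2, c6}.
Reachable from c6: {c6}.
In c2's history but not c6's: {c2} — 1 commit.

1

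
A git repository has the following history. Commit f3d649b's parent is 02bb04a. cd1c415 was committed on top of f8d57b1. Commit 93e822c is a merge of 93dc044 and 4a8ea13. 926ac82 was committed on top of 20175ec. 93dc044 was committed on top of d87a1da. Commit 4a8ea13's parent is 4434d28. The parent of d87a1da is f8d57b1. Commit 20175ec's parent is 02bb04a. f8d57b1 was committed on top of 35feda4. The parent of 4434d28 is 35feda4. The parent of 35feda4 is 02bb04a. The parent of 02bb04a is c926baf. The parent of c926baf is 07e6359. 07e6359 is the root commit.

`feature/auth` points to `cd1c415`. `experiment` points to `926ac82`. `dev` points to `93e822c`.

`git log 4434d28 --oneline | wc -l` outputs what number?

Walking parent pointers from 4434d28: reachable set = {02bb04a, 07e6359, 35feda4, 4434d28, c926baf}.
That is 5 commits.

5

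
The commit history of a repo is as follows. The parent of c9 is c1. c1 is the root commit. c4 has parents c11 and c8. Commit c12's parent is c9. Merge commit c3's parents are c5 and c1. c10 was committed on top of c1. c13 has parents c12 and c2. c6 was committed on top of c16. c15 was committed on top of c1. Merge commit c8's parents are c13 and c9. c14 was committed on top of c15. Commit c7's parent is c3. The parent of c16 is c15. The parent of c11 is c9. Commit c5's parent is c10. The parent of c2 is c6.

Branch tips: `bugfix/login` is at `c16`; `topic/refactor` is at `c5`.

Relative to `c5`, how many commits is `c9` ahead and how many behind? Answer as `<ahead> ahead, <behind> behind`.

Reachable from c9: {c1, c9}.
Reachable from c5: {c1, c10, c5}.
Only in c9's history (ahead): {c9} — 1.
Only in c5's history (behind): {c10, c5} — 2.

1 ahead, 2 behind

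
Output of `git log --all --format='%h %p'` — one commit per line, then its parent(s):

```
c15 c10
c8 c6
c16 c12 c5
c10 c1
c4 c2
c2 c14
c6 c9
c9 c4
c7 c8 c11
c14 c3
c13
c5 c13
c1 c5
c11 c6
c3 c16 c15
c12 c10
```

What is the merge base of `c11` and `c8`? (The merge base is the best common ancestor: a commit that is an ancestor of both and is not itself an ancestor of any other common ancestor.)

Ancestors of c11: {c1, c10, c11, c12, c13, c14, c15, c16, c2, c3, c4, c5, c6, c9}.
Ancestors of c8: {c1, c10, c12, c13, c14, c15, c16, c2, c3, c4, c5, c6, c8, c9}.
Common ancestors: {c1, c10, c12, c13, c14, c15, c16, c2, c3, c4, c5, c6, c9}.
Among these, c6 is not an ancestor of any other common ancestor — it is the merge base.

c6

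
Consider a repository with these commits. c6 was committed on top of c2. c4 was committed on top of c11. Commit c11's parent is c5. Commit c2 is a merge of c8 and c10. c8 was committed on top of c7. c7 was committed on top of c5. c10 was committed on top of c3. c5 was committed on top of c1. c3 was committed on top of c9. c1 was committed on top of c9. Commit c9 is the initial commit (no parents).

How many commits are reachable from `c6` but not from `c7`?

5

Reachable from c6: {c1, c10, c2, c3, c5, c6, c7, c8, c9}.
Reachable from c7: {c1, c5, c7, c9}.
In c6's history but not c7's: {c10, c2, c3, c6, c8} — 5 commits.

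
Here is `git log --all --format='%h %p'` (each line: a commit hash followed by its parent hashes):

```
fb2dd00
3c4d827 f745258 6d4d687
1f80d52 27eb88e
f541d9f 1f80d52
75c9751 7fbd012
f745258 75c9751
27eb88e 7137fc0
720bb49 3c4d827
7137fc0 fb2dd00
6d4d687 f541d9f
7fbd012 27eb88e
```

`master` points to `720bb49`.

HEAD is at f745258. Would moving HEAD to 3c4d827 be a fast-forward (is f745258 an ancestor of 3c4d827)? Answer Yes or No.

Yes

A fast-forward from f745258 to 3c4d827 is possible iff f745258 is an ancestor of 3c4d827.
Ancestors of 3c4d827: {1f80d52, 27eb88e, 3c4d827, 6d4d687, 7137fc0, 75c9751, 7fbd012, f541d9f, f745258, fb2dd00}.
f745258 is among them, so fast-forward is possible.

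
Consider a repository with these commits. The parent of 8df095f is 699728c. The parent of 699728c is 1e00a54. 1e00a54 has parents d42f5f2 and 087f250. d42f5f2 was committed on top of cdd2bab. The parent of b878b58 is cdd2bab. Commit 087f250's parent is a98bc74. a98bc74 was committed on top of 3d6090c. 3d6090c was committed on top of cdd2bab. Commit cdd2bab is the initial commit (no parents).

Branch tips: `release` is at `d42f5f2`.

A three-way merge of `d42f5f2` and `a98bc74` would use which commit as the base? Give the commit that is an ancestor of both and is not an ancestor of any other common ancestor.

Ancestors of d42f5f2: {cdd2bab, d42f5f2}.
Ancestors of a98bc74: {3d6090c, a98bc74, cdd2bab}.
Common ancestors: {cdd2bab}.
The only common ancestor is cdd2bab, so it is the merge base.

cdd2bab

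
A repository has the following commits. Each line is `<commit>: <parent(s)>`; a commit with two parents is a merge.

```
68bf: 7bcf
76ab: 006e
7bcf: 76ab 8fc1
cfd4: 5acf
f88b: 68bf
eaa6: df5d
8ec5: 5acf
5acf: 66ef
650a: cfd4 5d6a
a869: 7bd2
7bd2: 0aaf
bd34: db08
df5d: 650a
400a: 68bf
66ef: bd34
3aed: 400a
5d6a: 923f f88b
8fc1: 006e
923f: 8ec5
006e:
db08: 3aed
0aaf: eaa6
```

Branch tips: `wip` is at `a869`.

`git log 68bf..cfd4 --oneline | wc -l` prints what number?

7

Reachable from cfd4: {006e, 3aed, 400a, 5acf, 66ef, 68bf, 76ab, 7bcf, 8fc1, bd34, cfd4, db08}.
Reachable from 68bf: {006e, 68bf, 76ab, 7bcf, 8fc1}.
In cfd4's history but not 68bf's: {3aed, 400a, 5acf, 66ef, bd34, cfd4, db08} — 7 commits.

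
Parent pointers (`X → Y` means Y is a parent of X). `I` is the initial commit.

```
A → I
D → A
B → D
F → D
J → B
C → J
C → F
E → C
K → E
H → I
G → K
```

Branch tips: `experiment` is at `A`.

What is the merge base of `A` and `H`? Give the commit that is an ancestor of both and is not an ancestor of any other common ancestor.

Ancestors of A: {A, I}.
Ancestors of H: {H, I}.
Common ancestors: {I}.
The only common ancestor is I, so it is the merge base.

I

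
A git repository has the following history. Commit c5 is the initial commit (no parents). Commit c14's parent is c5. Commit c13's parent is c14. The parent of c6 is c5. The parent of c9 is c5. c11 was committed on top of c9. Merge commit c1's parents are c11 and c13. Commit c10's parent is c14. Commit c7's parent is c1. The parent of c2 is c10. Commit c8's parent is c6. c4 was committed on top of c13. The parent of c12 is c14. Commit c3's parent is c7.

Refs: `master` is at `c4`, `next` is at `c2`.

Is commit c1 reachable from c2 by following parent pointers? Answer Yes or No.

No

Ancestors of c2: {c10, c14, c2, c5}.
c1 is not in that set, so it is not an ancestor of c2.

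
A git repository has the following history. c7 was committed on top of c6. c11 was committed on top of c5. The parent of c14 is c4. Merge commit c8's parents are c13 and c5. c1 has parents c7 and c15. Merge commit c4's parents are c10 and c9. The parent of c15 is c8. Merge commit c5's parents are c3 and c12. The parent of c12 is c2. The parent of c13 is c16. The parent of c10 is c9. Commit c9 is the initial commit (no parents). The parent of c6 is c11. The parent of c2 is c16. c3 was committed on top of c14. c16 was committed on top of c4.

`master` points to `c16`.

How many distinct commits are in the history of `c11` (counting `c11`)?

10

Walking parent pointers from c11: reachable set = {c10, c11, c12, c14, c16, c2, c3, c4, c5, c9}.
That is 10 commits.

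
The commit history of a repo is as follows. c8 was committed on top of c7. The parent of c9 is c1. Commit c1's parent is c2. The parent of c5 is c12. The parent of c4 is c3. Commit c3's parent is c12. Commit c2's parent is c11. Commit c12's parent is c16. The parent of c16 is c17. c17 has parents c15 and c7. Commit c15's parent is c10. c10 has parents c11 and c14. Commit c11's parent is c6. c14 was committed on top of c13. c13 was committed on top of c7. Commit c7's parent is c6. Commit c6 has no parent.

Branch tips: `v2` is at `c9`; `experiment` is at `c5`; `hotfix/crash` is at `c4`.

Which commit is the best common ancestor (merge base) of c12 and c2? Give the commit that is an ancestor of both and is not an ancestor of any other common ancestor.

c11

Ancestors of c12: {c10, c11, c12, c13, c14, c15, c16, c17, c6, c7}.
Ancestors of c2: {c11, c2, c6}.
Common ancestors: {c11, c6}.
Among these, c11 is not an ancestor of any other common ancestor — it is the merge base.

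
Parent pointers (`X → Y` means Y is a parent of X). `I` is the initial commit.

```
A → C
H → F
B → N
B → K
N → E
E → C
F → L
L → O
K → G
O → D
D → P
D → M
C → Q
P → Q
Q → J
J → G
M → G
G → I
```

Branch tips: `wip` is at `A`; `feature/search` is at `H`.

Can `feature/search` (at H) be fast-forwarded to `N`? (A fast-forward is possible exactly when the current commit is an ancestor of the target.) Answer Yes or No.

A fast-forward from H to N is possible iff H is an ancestor of N.
Ancestors of N: {C, E, G, I, J, N, Q}.
H is not among them, so fast-forward is not possible.

No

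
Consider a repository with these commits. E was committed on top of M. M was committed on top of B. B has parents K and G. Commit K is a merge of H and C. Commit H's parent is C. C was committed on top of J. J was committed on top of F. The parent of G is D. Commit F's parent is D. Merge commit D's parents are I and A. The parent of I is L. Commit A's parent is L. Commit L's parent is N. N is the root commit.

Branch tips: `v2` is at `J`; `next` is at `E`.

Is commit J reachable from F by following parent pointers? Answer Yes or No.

No

Ancestors of F: {A, D, F, I, L, N}.
J is not in that set, so it is not an ancestor of F.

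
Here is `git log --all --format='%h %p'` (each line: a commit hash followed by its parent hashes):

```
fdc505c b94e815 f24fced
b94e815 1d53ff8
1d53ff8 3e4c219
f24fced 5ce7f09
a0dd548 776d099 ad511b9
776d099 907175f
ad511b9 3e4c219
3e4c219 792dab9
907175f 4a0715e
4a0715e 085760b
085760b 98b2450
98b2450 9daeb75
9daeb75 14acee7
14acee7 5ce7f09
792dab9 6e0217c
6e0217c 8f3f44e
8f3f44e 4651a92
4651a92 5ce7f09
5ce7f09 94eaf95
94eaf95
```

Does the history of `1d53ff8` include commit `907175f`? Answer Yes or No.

Ancestors of 1d53ff8: {1d53ff8, 3e4c219, 4651a92, 5ce7f09, 6e0217c, 792dab9, 8f3f44e, 94eaf95}.
907175f is not in that set, so it is not an ancestor of 1d53ff8.

No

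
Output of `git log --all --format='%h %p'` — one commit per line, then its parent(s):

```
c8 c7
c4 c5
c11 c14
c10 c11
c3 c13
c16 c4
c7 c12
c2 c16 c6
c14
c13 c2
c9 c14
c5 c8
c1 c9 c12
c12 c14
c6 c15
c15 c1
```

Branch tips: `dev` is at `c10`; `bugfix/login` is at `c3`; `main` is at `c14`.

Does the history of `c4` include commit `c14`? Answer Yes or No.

Ancestors of c4 (commits reachable by following parents): {c12, c14, c4, c5, c7, c8}.
c14 is in that set, so it is an ancestor of c4.

Yes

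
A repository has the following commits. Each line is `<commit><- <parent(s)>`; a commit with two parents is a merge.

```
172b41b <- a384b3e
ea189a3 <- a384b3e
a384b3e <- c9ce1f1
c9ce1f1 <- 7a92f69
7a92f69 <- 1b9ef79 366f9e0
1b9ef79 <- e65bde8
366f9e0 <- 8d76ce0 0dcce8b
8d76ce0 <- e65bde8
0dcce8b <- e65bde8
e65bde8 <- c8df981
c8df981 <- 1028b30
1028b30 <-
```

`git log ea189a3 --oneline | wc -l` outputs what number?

Walking parent pointers from ea189a3: reachable set = {0dcce8b, 1028b30, 1b9ef79, 366f9e0, 7a92f69, 8d76ce0, a384b3e, c8df981, c9ce1f1, e65bde8, ea189a3}.
That is 11 commits.

11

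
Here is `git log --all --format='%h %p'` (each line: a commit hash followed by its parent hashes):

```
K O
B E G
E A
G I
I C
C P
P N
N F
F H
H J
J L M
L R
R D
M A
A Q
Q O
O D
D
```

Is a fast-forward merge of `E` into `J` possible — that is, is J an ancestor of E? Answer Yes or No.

A fast-forward from J to E is possible iff J is an ancestor of E.
Ancestors of E: {A, D, E, O, Q}.
J is not among them, so fast-forward is not possible.

No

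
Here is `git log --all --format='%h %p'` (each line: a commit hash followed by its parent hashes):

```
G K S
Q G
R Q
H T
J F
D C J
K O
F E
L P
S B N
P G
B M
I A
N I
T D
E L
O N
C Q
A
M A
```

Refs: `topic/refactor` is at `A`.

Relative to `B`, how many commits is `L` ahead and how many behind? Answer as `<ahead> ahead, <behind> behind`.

Reachable from L: {A, B, G, I, K, L, M, N, O, P, S}.
Reachable from B: {A, B, M}.
Only in L's history (ahead): {G, I, K, L, N, O, P, S} — 8.
Only in B's history (behind): {} — 0.

8 ahead, 0 behind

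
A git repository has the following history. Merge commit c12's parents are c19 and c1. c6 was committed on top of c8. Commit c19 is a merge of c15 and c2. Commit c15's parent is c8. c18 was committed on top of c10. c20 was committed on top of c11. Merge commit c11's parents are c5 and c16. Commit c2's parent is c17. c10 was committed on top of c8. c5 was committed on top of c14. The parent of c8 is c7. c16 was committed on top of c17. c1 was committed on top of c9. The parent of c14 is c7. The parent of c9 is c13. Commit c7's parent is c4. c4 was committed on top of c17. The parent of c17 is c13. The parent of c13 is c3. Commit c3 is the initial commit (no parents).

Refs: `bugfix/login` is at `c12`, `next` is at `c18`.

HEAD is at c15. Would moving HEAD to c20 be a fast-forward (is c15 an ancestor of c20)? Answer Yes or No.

A fast-forward from c15 to c20 is possible iff c15 is an ancestor of c20.
Ancestors of c20: {c11, c13, c14, c16, c17, c20, c3, c4, c5, c7}.
c15 is not among them, so fast-forward is not possible.

No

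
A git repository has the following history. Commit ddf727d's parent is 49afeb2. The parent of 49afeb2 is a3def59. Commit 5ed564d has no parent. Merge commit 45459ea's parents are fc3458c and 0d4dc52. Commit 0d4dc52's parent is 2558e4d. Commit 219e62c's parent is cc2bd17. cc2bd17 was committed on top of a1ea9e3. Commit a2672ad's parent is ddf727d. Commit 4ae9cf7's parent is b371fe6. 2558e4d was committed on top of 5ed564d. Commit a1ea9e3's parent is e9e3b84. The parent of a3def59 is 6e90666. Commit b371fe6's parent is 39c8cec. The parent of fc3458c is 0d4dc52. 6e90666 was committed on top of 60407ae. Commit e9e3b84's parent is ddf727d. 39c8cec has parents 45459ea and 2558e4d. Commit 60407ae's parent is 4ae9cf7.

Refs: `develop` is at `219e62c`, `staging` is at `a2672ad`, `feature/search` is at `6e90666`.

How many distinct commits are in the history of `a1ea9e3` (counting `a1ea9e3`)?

15

Walking parent pointers from a1ea9e3: reachable set = {0d4dc52, 2558e4d, 39c8cec, 45459ea, 49afeb2, 4ae9cf7, 5ed564d, 60407ae, 6e90666, a1ea9e3, a3def59, b371fe6, ddf727d, e9e3b84, fc3458c}.
That is 15 commits.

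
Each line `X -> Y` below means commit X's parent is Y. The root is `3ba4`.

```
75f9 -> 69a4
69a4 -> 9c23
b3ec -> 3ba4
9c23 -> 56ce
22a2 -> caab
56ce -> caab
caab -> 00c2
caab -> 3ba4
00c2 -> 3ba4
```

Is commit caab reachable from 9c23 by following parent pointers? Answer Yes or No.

Ancestors of 9c23 (commits reachable by following parents): {00c2, 3ba4, 56ce, 9c23, caab}.
caab is in that set, so it is an ancestor of 9c23.

Yes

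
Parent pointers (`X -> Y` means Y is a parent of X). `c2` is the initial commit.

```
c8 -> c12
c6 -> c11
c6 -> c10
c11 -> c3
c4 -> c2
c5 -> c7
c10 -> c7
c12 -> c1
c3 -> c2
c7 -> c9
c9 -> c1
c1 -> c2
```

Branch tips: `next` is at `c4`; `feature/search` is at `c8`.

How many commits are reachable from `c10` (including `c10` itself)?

Walking parent pointers from c10: reachable set = {c1, c10, c2, c7, c9}.
That is 5 commits.

5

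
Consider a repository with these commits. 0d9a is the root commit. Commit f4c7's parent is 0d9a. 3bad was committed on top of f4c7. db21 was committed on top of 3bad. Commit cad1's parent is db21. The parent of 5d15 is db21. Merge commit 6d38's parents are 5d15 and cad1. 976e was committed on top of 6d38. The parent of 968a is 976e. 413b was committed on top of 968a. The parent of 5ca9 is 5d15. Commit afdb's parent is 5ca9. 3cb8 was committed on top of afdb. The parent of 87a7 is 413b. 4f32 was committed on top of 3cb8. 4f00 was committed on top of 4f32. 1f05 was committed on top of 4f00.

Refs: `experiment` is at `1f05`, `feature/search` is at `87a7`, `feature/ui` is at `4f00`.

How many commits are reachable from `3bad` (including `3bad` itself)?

3

Walking parent pointers from 3bad: reachable set = {0d9a, 3bad, f4c7}.
That is 3 commits.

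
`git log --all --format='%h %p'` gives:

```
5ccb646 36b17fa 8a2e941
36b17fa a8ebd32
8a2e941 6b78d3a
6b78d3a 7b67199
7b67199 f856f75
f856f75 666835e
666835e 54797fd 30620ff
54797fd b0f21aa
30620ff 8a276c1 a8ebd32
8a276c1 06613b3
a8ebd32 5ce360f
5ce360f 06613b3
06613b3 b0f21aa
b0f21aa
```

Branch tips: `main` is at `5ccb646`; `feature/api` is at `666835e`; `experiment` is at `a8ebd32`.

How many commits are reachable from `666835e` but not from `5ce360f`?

5

Reachable from 666835e: {06613b3, 30620ff, 54797fd, 5ce360f, 666835e, 8a276c1, a8ebd32, b0f21aa}.
Reachable from 5ce360f: {06613b3, 5ce360f, b0f21aa}.
In 666835e's history but not 5ce360f's: {30620ff, 54797fd, 666835e, 8a276c1, a8ebd32} — 5 commits.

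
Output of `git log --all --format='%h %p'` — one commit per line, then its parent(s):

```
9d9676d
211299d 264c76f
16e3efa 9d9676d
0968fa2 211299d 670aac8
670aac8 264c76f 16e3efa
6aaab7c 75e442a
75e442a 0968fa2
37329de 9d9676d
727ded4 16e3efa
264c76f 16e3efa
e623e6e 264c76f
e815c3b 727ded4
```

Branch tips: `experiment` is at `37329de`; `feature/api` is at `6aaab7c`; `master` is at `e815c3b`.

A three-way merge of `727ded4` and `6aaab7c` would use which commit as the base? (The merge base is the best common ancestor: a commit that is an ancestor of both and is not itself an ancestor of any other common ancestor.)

Ancestors of 727ded4: {16e3efa, 727ded4, 9d9676d}.
Ancestors of 6aaab7c: {0968fa2, 16e3efa, 211299d, 264c76f, 670aac8, 6aaab7c, 75e442a, 9d9676d}.
Common ancestors: {16e3efa, 9d9676d}.
Among these, 16e3efa is not an ancestor of any other common ancestor — it is the merge base.

16e3efa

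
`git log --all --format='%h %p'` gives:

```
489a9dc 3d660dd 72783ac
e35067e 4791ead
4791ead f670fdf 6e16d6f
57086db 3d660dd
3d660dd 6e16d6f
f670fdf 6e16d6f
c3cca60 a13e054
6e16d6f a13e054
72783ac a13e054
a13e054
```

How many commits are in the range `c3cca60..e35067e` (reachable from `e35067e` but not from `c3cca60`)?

Reachable from e35067e: {4791ead, 6e16d6f, a13e054, e35067e, f670fdf}.
Reachable from c3cca60: {a13e054, c3cca60}.
In e35067e's history but not c3cca60's: {4791ead, 6e16d6f, e35067e, f670fdf} — 4 commits.

4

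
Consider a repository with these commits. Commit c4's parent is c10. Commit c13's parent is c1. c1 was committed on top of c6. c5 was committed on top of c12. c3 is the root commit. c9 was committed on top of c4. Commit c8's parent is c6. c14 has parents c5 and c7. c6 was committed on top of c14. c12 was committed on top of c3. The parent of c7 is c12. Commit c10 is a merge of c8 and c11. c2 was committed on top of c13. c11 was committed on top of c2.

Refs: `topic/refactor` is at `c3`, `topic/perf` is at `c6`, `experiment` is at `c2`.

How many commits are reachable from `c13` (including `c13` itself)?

8

Walking parent pointers from c13: reachable set = {c1, c12, c13, c14, c3, c5, c6, c7}.
That is 8 commits.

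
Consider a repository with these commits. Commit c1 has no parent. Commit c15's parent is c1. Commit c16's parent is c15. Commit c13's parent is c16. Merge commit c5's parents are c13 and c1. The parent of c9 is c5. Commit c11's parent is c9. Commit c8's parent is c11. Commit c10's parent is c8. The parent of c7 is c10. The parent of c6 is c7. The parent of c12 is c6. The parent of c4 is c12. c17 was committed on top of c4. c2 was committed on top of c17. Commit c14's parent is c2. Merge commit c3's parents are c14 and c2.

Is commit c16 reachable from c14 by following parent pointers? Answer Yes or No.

Ancestors of c14 (commits reachable by following parents): {c1, c10, c11, c12, c13, c14, c15, c16, c17, c2, c4, c5, c6, c7, c8, c9}.
c16 is in that set, so it is an ancestor of c14.

Yes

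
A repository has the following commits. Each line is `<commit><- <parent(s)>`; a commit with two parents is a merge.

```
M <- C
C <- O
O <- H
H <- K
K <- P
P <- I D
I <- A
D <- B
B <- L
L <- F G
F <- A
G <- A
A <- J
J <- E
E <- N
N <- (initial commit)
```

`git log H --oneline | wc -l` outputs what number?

13

Walking parent pointers from H: reachable set = {A, B, D, E, F, G, H, I, J, K, L, N, P}.
That is 13 commits.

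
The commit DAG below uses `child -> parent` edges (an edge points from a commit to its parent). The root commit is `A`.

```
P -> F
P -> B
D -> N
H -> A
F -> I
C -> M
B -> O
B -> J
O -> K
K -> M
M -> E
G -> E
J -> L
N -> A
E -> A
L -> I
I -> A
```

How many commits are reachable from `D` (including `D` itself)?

3

Walking parent pointers from D: reachable set = {A, D, N}.
That is 3 commits.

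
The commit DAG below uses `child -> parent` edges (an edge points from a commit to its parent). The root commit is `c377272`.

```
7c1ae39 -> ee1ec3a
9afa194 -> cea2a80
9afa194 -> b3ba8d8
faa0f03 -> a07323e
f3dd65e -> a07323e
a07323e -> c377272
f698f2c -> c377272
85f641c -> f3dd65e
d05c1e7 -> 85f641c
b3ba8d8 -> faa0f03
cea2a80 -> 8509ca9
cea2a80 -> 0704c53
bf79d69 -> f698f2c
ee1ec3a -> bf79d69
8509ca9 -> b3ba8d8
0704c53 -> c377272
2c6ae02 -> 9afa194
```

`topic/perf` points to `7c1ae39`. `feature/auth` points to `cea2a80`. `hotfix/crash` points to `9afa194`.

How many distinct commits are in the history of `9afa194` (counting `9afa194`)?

Walking parent pointers from 9afa194: reachable set = {0704c53, 8509ca9, 9afa194, a07323e, b3ba8d8, c377272, cea2a80, faa0f03}.
That is 8 commits.

8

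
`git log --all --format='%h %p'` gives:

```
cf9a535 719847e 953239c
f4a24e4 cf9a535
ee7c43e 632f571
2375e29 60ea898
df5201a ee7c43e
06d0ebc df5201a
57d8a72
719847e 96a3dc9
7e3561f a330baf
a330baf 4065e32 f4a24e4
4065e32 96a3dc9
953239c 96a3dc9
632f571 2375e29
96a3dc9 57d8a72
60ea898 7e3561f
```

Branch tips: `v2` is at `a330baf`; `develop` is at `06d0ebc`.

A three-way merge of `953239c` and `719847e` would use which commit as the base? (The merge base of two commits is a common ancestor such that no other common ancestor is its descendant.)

Ancestors of 953239c: {57d8a72, 953239c, 96a3dc9}.
Ancestors of 719847e: {57d8a72, 719847e, 96a3dc9}.
Common ancestors: {57d8a72, 96a3dc9}.
Among these, 96a3dc9 is not an ancestor of any other common ancestor — it is the merge base.

96a3dc9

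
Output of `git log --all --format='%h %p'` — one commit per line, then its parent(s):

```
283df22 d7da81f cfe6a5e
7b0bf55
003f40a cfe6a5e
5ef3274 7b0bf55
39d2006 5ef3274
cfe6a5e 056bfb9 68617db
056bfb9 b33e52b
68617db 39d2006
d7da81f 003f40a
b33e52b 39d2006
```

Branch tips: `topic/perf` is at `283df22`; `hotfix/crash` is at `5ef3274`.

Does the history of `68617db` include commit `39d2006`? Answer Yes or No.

Yes

Ancestors of 68617db (commits reachable by following parents): {39d2006, 5ef3274, 68617db, 7b0bf55}.
39d2006 is in that set, so it is an ancestor of 68617db.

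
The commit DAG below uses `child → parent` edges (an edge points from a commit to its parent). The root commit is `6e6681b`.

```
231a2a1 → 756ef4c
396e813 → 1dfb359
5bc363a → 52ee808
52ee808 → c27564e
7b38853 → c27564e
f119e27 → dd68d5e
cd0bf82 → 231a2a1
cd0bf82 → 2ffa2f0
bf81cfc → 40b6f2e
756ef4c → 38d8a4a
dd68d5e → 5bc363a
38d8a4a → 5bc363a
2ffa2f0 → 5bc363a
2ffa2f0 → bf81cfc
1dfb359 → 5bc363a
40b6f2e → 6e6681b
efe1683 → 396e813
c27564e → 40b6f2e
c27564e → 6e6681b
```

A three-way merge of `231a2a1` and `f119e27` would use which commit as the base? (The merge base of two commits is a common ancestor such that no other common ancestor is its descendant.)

Ancestors of 231a2a1: {231a2a1, 38d8a4a, 40b6f2e, 52ee808, 5bc363a, 6e6681b, 756ef4c, c27564e}.
Ancestors of f119e27: {40b6f2e, 52ee808, 5bc363a, 6e6681b, c27564e, dd68d5e, f119e27}.
Common ancestors: {40b6f2e, 52ee808, 5bc363a, 6e6681b, c27564e}.
Among these, 5bc363a is not an ancestor of any other common ancestor — it is the merge base.

5bc363a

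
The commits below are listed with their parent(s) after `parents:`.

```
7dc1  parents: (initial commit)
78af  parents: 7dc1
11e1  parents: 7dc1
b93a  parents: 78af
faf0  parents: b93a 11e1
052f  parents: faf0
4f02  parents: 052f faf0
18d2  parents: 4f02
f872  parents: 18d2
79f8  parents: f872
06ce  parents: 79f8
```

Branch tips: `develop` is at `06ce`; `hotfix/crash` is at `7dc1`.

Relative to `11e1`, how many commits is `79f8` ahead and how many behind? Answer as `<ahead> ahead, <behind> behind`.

8 ahead, 0 behind

Reachable from 79f8: {052f, 11e1, 18d2, 4f02, 78af, 79f8, 7dc1, b93a, f872, faf0}.
Reachable from 11e1: {11e1, 7dc1}.
Only in 79f8's history (ahead): {052f, 18d2, 4f02, 78af, 79f8, b93a, f872, faf0} — 8.
Only in 11e1's history (behind): {} — 0.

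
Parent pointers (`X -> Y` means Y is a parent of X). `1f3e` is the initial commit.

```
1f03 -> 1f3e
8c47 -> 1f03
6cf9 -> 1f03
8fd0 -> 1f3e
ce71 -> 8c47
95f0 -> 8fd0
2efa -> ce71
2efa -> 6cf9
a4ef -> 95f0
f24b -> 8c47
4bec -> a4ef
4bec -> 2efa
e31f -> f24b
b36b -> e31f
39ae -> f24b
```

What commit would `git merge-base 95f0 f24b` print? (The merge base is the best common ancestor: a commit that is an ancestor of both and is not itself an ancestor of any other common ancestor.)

1f3e

Ancestors of 95f0: {1f3e, 8fd0, 95f0}.
Ancestors of f24b: {1f03, 1f3e, 8c47, f24b}.
Common ancestors: {1f3e}.
The only common ancestor is 1f3e, so it is the merge base.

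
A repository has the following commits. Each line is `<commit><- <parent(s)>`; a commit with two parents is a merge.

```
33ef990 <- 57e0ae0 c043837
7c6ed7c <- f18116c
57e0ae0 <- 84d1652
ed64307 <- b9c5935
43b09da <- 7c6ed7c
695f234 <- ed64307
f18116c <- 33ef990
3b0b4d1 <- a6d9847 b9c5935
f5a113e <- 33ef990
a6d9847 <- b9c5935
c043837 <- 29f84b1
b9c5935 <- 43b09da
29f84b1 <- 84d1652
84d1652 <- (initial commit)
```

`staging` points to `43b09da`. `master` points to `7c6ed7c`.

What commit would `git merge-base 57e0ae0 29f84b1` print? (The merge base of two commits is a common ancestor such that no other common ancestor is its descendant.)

84d1652

Ancestors of 57e0ae0: {57e0ae0, 84d1652}.
Ancestors of 29f84b1: {29f84b1, 84d1652}.
Common ancestors: {84d1652}.
The only common ancestor is 84d1652, so it is the merge base.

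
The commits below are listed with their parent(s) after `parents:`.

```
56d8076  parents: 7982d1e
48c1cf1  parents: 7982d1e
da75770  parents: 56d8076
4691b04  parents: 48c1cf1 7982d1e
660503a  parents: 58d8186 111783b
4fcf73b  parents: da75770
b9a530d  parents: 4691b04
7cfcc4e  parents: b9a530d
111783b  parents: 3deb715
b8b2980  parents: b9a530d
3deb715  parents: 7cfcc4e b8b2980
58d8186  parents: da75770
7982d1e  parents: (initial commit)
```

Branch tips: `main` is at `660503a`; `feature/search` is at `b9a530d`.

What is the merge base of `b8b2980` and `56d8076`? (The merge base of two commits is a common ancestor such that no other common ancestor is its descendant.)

Ancestors of b8b2980: {4691b04, 48c1cf1, 7982d1e, b8b2980, b9a530d}.
Ancestors of 56d8076: {56d8076, 7982d1e}.
Common ancestors: {7982d1e}.
The only common ancestor is 7982d1e, so it is the merge base.

7982d1e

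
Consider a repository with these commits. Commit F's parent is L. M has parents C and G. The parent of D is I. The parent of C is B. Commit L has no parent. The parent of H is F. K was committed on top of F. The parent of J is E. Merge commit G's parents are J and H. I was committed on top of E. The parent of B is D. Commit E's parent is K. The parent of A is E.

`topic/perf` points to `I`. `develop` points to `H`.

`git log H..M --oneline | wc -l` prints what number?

Reachable from M: {B, C, D, E, F, G, H, I, J, K, L, M}.
Reachable from H: {F, H, L}.
In M's history but not H's: {B, C, D, E, G, I, J, K, M} — 9 commits.

9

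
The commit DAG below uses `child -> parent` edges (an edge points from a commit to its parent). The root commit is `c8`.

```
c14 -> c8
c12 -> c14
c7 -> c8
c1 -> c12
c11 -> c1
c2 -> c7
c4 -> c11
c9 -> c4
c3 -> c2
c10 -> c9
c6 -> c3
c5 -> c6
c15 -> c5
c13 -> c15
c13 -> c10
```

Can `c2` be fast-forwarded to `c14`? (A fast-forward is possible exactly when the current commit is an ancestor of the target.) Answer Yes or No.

No

A fast-forward from c2 to c14 is possible iff c2 is an ancestor of c14.
Ancestors of c14: {c14, c8}.
c2 is not among them, so fast-forward is not possible.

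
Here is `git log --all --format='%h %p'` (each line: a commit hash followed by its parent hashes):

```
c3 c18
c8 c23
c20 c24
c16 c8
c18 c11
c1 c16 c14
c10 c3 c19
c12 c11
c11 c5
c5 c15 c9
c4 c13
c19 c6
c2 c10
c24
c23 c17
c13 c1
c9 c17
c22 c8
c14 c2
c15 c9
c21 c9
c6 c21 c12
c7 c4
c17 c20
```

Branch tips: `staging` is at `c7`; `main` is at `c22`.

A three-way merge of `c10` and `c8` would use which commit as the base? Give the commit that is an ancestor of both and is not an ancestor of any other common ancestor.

c17

Ancestors of c10: {c10, c11, c12, c15, c17, c18, c19, c20, c21, c24, c3, c5, c6, c9}.
Ancestors of c8: {c17, c20, c23, c24, c8}.
Common ancestors: {c17, c20, c24}.
Among these, c17 is not an ancestor of any other common ancestor — it is the merge base.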